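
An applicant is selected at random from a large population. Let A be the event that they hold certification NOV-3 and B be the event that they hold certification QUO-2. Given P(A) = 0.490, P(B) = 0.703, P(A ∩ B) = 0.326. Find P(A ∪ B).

0.867

P(A ∪ B) = 0.490 + 0.703 − 0.326 = 0.867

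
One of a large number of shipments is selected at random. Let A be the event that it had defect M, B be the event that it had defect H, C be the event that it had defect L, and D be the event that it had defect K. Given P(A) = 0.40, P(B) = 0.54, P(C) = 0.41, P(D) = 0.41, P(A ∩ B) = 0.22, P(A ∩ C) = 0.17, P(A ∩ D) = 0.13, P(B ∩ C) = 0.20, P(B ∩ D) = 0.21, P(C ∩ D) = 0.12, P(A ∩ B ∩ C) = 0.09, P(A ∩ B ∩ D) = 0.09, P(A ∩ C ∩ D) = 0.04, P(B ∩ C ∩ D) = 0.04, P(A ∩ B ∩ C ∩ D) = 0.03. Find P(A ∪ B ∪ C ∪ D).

0.94

P(A ∪ B ∪ C ∪ D) = 0.40 + 0.54 + 0.41 + 0.41 − 0.22 − 0.17 − 0.13 − 0.20 − 0.21 − 0.12 + 0.09 + 0.09 + 0.04 + 0.04 − 0.03 = 0.94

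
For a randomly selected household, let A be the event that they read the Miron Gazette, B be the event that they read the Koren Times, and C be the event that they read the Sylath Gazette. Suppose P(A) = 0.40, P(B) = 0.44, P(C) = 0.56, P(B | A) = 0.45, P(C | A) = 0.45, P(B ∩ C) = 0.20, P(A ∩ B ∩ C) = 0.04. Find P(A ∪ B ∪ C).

0.88

P(A ∩ B) = P(A)·P(B|A) = 0.40 × 0.45 = 0.18
P(A ∩ C) = P(A)·P(C|A) = 0.40 × 0.45 = 0.18
P(A ∪ B ∪ C) = 0.40 + 0.44 + 0.56 − 0.18 − 0.18 − 0.20 + 0.04 = 0.88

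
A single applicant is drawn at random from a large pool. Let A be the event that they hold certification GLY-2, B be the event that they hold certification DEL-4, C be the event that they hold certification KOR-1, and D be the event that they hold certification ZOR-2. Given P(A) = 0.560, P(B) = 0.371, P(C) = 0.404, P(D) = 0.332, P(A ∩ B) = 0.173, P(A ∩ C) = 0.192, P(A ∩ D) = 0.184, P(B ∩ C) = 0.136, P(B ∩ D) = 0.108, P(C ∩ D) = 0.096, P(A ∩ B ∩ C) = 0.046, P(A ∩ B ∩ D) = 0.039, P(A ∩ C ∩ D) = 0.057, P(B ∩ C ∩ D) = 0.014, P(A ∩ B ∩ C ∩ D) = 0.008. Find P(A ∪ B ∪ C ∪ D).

0.926

Using inclusion–exclusion:
P(A ∪ B ∪ C ∪ D) = 0.560 + 0.371 + 0.404 + 0.332 − 0.173 − 0.192 − 0.184 − 0.136 − 0.108 − 0.096 + 0.046 + 0.039 + 0.057 + 0.014 − 0.008 = 0.926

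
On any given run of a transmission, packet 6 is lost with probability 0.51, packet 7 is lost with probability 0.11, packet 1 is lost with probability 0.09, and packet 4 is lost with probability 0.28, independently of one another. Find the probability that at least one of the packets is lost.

P(none) = (1 − 0.51) × (1 − 0.11) × (1 − 0.09) × (1 − 0.28) = 0.49 × 0.89 × 0.91 × 0.72 = 0.28573272
P(at least one) = 1 − 0.28573272 = 0.71426728

0.71426728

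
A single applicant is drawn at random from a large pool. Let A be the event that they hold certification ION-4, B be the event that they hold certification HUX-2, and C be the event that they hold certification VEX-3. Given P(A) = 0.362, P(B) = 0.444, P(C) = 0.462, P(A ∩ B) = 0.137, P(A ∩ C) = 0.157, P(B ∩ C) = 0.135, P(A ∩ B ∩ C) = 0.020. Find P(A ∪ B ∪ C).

0.859

P(A ∪ B ∪ C) = 0.362 + 0.444 + 0.462 − 0.137 − 0.157 − 0.135 + 0.020 = 0.859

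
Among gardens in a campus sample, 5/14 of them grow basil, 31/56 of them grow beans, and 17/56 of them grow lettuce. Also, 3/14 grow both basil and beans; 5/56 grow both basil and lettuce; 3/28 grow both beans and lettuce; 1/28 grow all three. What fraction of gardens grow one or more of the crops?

47/56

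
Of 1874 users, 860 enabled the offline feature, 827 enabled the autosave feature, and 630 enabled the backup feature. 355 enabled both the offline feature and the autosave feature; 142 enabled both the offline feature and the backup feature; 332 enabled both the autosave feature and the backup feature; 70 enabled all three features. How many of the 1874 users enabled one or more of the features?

N(≥1) = 860 + 827 + 630 − 355 − 142 − 332 + 70 = 1558

1558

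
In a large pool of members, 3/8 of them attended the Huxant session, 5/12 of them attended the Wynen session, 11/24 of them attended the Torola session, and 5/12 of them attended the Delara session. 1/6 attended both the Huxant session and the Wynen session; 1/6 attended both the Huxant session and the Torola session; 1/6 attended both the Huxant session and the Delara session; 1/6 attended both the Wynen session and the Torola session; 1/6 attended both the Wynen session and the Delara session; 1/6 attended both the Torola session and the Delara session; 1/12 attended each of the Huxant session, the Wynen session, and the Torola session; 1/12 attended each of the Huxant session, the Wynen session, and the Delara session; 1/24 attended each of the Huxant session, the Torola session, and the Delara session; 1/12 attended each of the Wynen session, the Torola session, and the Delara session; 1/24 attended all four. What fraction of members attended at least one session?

11/12

By inclusion–exclusion:
P(union) = 3/8 + 5/12 + 11/24 + 5/12 − 1/6 − 1/6 − 1/6 − 1/6 − 1/6 − 1/6 + 1/12 + 1/12 + 1/24 + 1/12 − 1/24 = 11/12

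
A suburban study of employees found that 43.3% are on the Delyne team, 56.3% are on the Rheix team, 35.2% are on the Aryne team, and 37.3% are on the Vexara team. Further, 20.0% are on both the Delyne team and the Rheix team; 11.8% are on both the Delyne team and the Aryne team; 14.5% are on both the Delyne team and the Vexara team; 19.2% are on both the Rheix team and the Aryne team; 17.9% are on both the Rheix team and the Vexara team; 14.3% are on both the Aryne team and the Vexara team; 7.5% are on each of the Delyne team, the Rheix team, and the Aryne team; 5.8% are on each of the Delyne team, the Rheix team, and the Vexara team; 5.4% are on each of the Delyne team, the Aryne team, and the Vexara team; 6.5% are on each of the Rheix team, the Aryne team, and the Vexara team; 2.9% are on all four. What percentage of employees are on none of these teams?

By inclusion–exclusion:
P(at least one) = 43.3 + 56.3 + 35.2 + 37.3 − 20.0 − 11.8 − 14.5 − 19.2 − 17.9 − 14.3 + 7.5 + 5.8 + 5.4 + 6.5 − 2.9 = 96.7%
P(none) = 100% − 96.7% = 3.3%

3.3%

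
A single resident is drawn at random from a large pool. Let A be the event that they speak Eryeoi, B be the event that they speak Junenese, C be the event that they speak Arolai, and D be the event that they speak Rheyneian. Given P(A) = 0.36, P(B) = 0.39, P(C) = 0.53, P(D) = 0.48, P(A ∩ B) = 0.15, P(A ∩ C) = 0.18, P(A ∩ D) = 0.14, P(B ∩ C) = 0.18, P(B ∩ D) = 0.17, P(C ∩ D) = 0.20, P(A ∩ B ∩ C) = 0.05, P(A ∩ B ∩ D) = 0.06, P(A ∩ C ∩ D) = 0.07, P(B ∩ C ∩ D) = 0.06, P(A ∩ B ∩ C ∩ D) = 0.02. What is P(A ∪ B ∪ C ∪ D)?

0.96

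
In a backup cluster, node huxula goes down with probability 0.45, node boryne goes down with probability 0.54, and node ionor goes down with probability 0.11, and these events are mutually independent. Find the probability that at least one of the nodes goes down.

0.77483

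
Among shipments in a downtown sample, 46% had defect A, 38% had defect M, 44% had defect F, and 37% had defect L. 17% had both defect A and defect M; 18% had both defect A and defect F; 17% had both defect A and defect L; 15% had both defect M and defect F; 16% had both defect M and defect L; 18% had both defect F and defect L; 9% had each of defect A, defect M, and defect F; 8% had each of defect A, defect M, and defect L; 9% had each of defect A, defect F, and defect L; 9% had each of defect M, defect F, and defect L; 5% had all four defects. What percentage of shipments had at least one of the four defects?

94%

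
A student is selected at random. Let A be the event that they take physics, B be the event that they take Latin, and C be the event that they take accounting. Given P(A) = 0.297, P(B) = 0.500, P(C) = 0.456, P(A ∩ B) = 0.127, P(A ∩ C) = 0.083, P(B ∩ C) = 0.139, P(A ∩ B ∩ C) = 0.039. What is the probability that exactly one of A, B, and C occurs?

P(exactly one) = 0.297 + 0.500 + 0.456 − 2·0.127 − 2·0.083 − 2·0.139 + 3·0.039 = 0.672

0.672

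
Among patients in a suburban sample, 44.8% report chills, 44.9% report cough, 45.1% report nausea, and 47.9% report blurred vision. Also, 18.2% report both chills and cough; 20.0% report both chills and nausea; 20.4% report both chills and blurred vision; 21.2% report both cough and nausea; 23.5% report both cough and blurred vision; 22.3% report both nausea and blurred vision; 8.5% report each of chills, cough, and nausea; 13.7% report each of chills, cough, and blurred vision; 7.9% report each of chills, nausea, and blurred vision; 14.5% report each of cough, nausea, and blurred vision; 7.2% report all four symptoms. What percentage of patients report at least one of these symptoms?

94.5%

By inclusion–exclusion:
P(at least one) = 44.8 + 44.9 + 45.1 + 47.9 − 18.2 − 20.0 − 20.4 − 21.2 − 23.5 − 22.3 + 8.5 + 13.7 + 7.9 + 14.5 − 7.2 = 94.5%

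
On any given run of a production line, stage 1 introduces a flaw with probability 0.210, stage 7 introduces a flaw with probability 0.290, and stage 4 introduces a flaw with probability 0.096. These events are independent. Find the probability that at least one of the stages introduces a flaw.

Since the events are independent, P(none) is the product of the individual non-occurrence probabilities.
P(none) = (1 − 0.210) × (1 − 0.290) × (1 − 0.096) = 0.790 × 0.710 × 0.904 = 0.5070536
P(at least one) = 1 − 0.5070536 = 0.4929464

0.4929464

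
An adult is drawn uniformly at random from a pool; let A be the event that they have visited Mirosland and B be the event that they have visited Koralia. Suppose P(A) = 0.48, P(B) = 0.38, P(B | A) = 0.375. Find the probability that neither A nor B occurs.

P(A ∩ B) = P(A)·P(B|A) = 0.48 × 0.375 = 0.18
Using inclusion–exclusion:
P(A ∪ B) = 0.48 + 0.38 − 0.18 = 0.68
P(none) = 1 − 0.68 = 0.32

0.32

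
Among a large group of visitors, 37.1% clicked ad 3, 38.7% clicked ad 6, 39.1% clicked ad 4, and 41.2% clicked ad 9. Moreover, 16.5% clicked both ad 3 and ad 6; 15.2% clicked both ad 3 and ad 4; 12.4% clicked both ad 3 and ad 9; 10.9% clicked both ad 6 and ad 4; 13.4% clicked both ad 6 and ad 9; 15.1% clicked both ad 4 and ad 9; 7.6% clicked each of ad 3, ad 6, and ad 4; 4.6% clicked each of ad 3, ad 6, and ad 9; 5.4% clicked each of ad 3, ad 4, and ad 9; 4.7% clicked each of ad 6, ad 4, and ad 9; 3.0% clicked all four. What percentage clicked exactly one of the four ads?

44.0%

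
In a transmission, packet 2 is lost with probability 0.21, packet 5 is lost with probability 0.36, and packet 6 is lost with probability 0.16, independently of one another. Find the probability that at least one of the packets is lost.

0.575296

P(none) = (1 − 0.21) × (1 − 0.36) × (1 − 0.16) = 0.79 × 0.64 × 0.84 = 0.424704
P(at least one) = 1 − 0.424704 = 0.575296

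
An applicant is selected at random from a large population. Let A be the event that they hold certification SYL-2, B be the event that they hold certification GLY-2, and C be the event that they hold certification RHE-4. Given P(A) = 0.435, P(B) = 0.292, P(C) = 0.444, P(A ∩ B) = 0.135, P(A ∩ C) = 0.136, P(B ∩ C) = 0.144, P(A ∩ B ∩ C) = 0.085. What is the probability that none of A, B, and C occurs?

0.159

Apply inclusion-exclusion:
P(A ∪ B ∪ C) = 0.435 + 0.292 + 0.444 − 0.135 − 0.136 − 0.144 + 0.085 = 0.841
P(none) = 1 − 0.841 = 0.159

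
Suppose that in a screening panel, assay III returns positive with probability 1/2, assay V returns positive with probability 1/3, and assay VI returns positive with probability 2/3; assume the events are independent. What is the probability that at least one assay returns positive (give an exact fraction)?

8/9

P(none) = (1 − 1/2) × (1 − 1/3) × (1 − 2/3) = 1/2 × 2/3 × 1/3 = 1/9
P(at least one) = 1 − 1/9 = 8/9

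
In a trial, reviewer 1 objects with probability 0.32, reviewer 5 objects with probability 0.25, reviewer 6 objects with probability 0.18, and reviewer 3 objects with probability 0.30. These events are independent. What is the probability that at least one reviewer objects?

0.70726

P(none) = (1 − 0.32) × (1 − 0.25) × (1 − 0.18) × (1 − 0.30) = 0.68 × 0.75 × 0.82 × 0.70 = 0.29274
P(at least one) = 1 − 0.29274 = 0.70726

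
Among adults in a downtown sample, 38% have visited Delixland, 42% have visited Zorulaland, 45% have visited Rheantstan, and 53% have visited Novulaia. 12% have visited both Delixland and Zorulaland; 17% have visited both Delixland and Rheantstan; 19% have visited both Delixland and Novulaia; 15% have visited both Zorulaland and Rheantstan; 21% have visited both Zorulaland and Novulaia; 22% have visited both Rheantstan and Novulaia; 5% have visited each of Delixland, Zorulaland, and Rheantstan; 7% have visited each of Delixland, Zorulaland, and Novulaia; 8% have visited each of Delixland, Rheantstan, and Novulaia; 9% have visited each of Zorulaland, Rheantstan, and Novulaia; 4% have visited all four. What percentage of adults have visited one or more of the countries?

P(≥1) = 38 + 42 + 45 + 53 − 12 − 17 − 19 − 15 − 21 − 22 + 5 + 7 + 8 + 9 − 4 = 97%

97%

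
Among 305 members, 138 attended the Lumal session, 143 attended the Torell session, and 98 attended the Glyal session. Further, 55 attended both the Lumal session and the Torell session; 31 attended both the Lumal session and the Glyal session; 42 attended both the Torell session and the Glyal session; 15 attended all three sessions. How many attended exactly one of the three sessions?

168

Using the inclusion–exclusion count for exactly one event:
|exactly one| = 138 + 143 + 98 − 2·55 − 2·31 − 2·42 + 3·15 = 168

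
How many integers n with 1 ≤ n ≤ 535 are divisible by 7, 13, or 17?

⌊535/7⌋ + ⌊535/13⌋ + ⌊535/17⌋ − ⌊535/91⌋ − ⌊535/119⌋ − ⌊535/221⌋ + ⌊535/1547⌋ = 76 + 41 + 31 − 5 − 4 − 2 + 0 = 137

137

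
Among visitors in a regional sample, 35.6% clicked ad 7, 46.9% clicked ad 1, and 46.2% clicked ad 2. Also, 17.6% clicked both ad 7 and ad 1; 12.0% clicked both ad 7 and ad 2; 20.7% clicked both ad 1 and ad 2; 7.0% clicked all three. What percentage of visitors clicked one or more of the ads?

85.4%

P(at least one) = 35.6 + 46.9 + 46.2 − 17.6 − 12.0 − 20.7 + 7.0 = 85.4%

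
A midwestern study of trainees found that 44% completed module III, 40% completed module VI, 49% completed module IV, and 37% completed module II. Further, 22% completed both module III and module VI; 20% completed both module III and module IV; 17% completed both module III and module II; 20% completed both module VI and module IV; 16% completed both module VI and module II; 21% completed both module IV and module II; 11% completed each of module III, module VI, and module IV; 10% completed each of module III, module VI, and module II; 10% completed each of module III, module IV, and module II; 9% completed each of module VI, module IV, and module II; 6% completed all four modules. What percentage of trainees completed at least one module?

88%

P(union) = 44 + 40 + 49 + 37 − 22 − 20 − 17 − 20 − 16 − 21 + 11 + 10 + 10 + 9 − 6 = 88%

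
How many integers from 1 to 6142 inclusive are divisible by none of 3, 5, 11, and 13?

⌊6142/3⌋ + ⌊6142/5⌋ + ⌊6142/11⌋ + ⌊6142/13⌋ − ⌊6142/15⌋ − ⌊6142/33⌋ − ⌊6142/39⌋ − ⌊6142/55⌋ − ⌊6142/65⌋ − ⌊6142/143⌋ + ⌊6142/165⌋ + ⌊6142/195⌋ + ⌊6142/429⌋ + ⌊6142/715⌋ − ⌊6142/2145⌋ = 2047 + 1228 + 558 + 472 − 409 − 186 − 157 − 111 − 94 − 42 + 37 + 31 + 14 + 8 − 2 = 3394
6142 − 3394 = 2748

2748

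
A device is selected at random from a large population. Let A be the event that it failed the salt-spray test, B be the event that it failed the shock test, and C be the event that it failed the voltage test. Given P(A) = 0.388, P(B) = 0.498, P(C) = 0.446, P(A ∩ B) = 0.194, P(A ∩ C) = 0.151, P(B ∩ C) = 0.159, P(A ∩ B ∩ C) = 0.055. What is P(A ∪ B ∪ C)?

0.883

By inclusion–exclusion:
P(A ∪ B ∪ C) = 0.388 + 0.498 + 0.446 − 0.194 − 0.151 − 0.159 + 0.055 = 0.883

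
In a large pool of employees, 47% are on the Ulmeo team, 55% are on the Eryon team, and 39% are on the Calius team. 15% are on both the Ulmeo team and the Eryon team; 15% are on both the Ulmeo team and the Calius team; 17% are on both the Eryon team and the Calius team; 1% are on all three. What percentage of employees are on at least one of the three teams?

By inclusion–exclusion:
P(at least one) = 47 + 55 + 39 − 15 − 15 − 17 + 1 = 95%

95%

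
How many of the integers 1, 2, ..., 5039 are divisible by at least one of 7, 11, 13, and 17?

By inclusion–exclusion:
⌊5039/7⌋ + ⌊5039/11⌋ + ⌊5039/13⌋ + ⌊5039/17⌋ − ⌊5039/77⌋ − ⌊5039/91⌋ − ⌊5039/119⌋ − ⌊5039/143⌋ − ⌊5039/187⌋ − ⌊5039/221⌋ + ⌊5039/1001⌋ + ⌊5039/1309⌋ + ⌊5039/1547⌋ + ⌊5039/2431⌋ − ⌊5039/17017⌋ = 719 + 458 + 387 + 296 − 65 − 55 − 42 − 35 − 26 − 22 + 5 + 3 + 3 + 2 − 0 = 1628

1628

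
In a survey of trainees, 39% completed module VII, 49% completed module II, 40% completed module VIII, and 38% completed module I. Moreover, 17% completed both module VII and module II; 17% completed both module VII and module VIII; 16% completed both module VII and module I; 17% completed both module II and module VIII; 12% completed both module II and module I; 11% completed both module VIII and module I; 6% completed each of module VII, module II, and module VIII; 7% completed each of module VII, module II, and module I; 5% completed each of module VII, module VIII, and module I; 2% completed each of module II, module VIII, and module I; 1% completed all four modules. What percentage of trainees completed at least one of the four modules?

Inclusion–exclusion gives
P(union) = 39 + 49 + 40 + 38 − 17 − 17 − 16 − 17 − 12 − 11 + 6 + 7 + 5 + 2 − 1 = 95%

95%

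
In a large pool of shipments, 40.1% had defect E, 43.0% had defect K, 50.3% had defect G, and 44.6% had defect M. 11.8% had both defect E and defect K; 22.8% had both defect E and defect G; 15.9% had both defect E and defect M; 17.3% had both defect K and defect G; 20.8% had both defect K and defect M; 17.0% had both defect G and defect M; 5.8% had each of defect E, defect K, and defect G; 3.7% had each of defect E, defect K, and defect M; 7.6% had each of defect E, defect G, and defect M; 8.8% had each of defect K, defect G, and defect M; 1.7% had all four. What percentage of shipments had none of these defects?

P(union) = 40.1 + 43.0 + 50.3 + 44.6 − 11.8 − 22.8 − 15.9 − 17.3 − 20.8 − 17.0 + 5.8 + 3.7 + 7.6 + 8.8 − 1.7 = 96.6%
P(none) = 100% − 96.6% = 3.4%

3.4%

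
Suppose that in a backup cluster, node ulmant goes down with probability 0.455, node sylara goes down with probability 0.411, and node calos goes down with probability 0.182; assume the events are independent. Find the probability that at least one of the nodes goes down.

0.73741791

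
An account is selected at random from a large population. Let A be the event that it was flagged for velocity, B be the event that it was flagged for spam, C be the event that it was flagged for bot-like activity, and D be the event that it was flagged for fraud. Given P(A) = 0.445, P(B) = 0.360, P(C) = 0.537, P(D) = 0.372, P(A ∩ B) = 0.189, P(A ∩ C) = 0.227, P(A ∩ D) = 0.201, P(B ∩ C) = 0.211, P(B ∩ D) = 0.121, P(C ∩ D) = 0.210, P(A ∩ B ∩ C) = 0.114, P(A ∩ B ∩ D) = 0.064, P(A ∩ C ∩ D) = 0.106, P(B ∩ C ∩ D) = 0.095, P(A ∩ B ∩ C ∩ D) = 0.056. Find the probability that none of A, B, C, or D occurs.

P(A ∪ B ∪ C ∪ D) = 0.445 + 0.360 + 0.537 + 0.372 − 0.189 − 0.227 − 0.201 − 0.211 − 0.121 − 0.210 + 0.114 + 0.064 + 0.106 + 0.095 − 0.056 = 0.878
P(none) = 1 − 0.878 = 0.122

0.122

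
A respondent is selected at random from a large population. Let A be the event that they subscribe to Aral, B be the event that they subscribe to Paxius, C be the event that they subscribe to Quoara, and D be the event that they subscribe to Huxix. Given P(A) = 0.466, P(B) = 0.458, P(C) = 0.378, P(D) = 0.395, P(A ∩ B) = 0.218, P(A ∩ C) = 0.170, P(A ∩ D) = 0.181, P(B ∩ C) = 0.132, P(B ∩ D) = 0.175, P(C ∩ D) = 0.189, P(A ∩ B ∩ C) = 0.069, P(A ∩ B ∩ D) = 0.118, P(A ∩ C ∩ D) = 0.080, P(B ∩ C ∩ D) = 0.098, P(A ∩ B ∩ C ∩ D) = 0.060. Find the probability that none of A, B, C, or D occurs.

0.063

By inclusion-exclusion,
P(A ∪ B ∪ C ∪ D) = 0.466 + 0.458 + 0.378 + 0.395 − 0.218 − 0.170 − 0.181 − 0.132 − 0.175 − 0.189 + 0.069 + 0.118 + 0.080 + 0.098 − 0.060 = 0.937
P(none) = 1 − 0.937 = 0.063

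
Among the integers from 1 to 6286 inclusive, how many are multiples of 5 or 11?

1714

By inclusion–exclusion:
⌊6286/5⌋ + ⌊6286/11⌋ − ⌊6286/55⌋ = 1257 + 571 − 114 = 1714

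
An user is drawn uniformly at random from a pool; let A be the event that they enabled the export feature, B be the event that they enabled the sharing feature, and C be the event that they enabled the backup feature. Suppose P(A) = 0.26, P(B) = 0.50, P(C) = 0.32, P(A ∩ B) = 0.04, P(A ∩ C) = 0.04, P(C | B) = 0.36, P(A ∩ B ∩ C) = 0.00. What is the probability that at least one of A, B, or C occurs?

0.82

P(B ∩ C) = P(B)·P(C|B) = 0.50 × 0.36 = 0.18
By inclusion-exclusion,
P(A ∪ B ∪ C) = 0.26 + 0.50 + 0.32 − 0.04 − 0.04 − 0.18 + 0.00 = 0.82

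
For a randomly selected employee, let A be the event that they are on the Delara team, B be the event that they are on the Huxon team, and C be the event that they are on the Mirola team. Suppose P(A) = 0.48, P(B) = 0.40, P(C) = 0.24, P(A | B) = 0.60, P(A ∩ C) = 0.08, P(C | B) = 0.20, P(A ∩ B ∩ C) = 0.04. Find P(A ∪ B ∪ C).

P(A ∩ B) = P(B)·P(A|B) = 0.40 × 0.60 = 0.24
P(B ∩ C) = P(B)·P(C|B) = 0.40 × 0.20 = 0.08
P(A ∪ B ∪ C) = 0.48 + 0.40 + 0.24 − 0.24 − 0.08 − 0.08 + 0.04 = 0.76

0.76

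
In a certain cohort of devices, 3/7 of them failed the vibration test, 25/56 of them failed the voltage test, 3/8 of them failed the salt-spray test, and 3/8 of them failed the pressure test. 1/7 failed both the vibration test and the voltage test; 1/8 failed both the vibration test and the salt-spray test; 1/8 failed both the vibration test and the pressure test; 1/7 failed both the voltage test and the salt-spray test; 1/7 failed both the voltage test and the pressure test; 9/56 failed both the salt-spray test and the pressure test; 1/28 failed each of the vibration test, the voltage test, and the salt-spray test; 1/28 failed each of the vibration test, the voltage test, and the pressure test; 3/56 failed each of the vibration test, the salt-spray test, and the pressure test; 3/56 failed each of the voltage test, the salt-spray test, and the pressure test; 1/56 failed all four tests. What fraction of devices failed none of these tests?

3/56

Apply inclusion-exclusion:
P(union) = 3/7 + 25/56 + 3/8 + 3/8 − 1/7 − 1/8 − 1/8 − 1/7 − 1/7 − 9/56 + 1/28 + 1/28 + 3/56 + 3/56 − 1/56 = 53/56
P(none) = 1 − 53/56 = 3/56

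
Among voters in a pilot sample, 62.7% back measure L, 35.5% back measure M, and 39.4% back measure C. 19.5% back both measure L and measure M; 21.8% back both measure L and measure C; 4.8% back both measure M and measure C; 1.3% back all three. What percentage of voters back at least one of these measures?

92.8%

By inclusion-exclusion,
P(at least one) = 62.7 + 35.5 + 39.4 − 19.5 − 21.8 − 4.8 + 1.3 = 92.8%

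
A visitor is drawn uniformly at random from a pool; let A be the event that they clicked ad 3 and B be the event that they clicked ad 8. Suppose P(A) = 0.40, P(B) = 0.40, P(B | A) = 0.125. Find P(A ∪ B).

0.75

P(A ∩ B) = P(A)·P(B|A) = 0.40 × 0.125 = 0.05
P(A ∪ B) = 0.40 + 0.40 − 0.05 = 0.75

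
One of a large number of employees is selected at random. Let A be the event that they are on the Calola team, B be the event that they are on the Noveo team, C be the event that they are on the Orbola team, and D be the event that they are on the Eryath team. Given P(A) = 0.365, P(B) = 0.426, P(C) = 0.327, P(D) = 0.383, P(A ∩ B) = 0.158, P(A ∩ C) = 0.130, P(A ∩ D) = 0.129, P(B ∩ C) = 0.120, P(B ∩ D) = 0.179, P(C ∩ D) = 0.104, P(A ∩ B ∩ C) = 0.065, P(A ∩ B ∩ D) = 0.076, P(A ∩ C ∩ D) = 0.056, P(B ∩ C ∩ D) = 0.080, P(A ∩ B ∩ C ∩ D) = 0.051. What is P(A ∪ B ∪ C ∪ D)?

By inclusion-exclusion,
P(A ∪ B ∪ C ∪ D) = 0.365 + 0.426 + 0.327 + 0.383 − 0.158 − 0.130 − 0.129 − 0.120 − 0.179 − 0.104 + 0.065 + 0.076 + 0.056 + 0.080 − 0.051 = 0.907

0.907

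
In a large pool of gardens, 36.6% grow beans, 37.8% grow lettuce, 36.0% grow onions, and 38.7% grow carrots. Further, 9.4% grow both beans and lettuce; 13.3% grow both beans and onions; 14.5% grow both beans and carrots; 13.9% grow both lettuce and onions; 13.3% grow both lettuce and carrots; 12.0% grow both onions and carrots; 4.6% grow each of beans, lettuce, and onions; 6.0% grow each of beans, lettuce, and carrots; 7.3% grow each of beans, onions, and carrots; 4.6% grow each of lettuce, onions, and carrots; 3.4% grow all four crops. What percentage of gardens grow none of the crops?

8.2%

By inclusion–exclusion:
P(union) = 36.6 + 37.8 + 36.0 + 38.7 − 9.4 − 13.3 − 14.5 − 13.9 − 13.3 − 12.0 + 4.6 + 6.0 + 7.3 + 4.6 − 3.4 = 91.8%
P(none) = 100% − 91.8% = 8.2%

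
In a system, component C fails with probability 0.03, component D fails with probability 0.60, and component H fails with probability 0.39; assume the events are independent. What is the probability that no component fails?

0.23668

Since the events are independent, P(none) is the product of the individual non-occurrence probabilities.
P(none) = (1 − 0.03) × (1 − 0.60) × (1 − 0.39) = 0.97 × 0.40 × 0.61 = 0.23668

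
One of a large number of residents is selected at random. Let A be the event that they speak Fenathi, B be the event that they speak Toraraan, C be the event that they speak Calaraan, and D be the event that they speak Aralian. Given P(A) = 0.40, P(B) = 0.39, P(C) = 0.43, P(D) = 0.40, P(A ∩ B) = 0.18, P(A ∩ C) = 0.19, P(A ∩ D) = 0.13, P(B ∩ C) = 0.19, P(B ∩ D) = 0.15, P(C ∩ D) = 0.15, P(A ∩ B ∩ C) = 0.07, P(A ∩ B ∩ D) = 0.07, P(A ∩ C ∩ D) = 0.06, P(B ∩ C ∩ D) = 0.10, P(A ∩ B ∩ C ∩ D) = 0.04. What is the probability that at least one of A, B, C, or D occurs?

0.89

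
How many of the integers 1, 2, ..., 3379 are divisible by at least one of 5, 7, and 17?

675 + 482 + 198 − 96 − 39 − 28 + 5 = 1197

1197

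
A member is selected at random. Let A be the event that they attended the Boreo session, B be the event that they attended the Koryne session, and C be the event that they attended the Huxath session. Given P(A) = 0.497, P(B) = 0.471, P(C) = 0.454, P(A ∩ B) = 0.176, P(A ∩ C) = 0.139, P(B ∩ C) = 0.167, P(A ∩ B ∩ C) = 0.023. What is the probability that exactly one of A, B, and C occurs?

0.527

By inclusion–exclusion (exactly-one form):
P(exactly one) = 0.497 + 0.471 + 0.454 − 2·0.176 − 2·0.139 − 2·0.167 + 3·0.023 = 0.527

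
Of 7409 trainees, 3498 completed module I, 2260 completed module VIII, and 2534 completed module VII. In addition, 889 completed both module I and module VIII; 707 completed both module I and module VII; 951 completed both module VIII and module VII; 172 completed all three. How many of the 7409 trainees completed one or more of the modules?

N(≥1) = 3498 + 2260 + 2534 − 889 − 707 − 951 + 172 = 5917

5917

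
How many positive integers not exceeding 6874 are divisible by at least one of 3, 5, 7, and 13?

floor(6874/3) + floor(6874/5) + floor(6874/7) + floor(6874/13) − floor(6874/15) − floor(6874/21) − floor(6874/39) − floor(6874/35) − floor(6874/65) − floor(6874/91) + floor(6874/105) + floor(6874/195) + floor(6874/273) + floor(6874/455) − floor(6874/1365) = 2291 + 1374 + 982 + 528 − 458 − 327 − 176 − 196 − 105 − 75 + 65 + 35 + 25 + 15 − 5 = 3973

3973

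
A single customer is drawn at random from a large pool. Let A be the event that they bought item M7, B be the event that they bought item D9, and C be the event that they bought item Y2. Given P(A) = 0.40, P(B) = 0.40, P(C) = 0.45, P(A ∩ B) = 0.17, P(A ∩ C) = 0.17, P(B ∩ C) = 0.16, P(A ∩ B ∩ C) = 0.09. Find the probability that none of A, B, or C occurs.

0.16

Apply inclusion-exclusion:
P(A ∪ B ∪ C) = 0.40 + 0.40 + 0.45 − 0.17 − 0.17 − 0.16 + 0.09 = 0.84
P(none) = 1 − 0.84 = 0.16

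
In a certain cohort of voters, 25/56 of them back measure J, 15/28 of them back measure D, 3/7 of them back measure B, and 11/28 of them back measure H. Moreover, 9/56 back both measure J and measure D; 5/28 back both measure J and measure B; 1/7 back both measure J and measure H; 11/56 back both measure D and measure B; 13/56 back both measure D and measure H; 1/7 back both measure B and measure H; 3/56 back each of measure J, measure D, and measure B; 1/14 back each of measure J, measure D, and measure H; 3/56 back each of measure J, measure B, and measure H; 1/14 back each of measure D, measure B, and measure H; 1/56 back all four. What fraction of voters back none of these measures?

1/56

By inclusion-exclusion,
P(≥1) = 25/56 + 15/28 + 3/7 + 11/28 − 9/56 − 5/28 − 1/7 − 11/56 − 13/56 − 1/7 + 3/56 + 1/14 + 3/56 + 1/14 − 1/56 = 55/56
P(none) = 1 − 55/56 = 1/56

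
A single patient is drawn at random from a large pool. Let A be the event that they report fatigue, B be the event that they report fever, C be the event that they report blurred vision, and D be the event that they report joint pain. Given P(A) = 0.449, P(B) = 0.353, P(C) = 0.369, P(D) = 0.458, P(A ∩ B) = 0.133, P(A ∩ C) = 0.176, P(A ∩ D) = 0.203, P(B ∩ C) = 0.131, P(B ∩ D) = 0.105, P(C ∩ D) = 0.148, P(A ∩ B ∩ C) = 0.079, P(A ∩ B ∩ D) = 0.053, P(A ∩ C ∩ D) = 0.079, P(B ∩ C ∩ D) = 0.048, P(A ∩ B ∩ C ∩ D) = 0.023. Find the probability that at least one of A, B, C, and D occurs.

0.969

P(A ∪ B ∪ C ∪ D) = 0.449 + 0.353 + 0.369 + 0.458 − 0.133 − 0.176 − 0.203 − 0.131 − 0.105 − 0.148 + 0.079 + 0.053 + 0.079 + 0.048 − 0.023 = 0.969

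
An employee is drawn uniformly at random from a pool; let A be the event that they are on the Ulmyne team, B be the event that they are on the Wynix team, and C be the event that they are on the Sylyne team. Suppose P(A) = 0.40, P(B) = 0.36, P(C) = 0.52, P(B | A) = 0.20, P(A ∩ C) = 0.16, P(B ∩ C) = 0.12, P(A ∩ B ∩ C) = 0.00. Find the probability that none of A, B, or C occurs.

0.08

P(A ∩ B) = P(A)·P(B|A) = 0.40 × 0.20 = 0.08
P(A ∪ B ∪ C) = 0.40 + 0.36 + 0.52 − 0.08 − 0.16 − 0.12 + 0.00 = 0.92
P(none) = 1 − 0.92 = 0.08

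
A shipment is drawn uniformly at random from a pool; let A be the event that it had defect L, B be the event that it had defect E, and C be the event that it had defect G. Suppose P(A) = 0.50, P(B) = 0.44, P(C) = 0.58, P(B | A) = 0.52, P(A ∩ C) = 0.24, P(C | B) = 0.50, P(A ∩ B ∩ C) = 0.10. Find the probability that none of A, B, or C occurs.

P(A ∩ B) = P(A)·P(B|A) = 0.50 × 0.52 = 0.26
P(B ∩ C) = P(B)·P(C|B) = 0.44 × 0.50 = 0.22
P(A ∪ B ∪ C) = 0.50 + 0.44 + 0.58 − 0.26 − 0.24 − 0.22 + 0.10 = 0.90
P(none) = 1 − 0.90 = 0.10

0.10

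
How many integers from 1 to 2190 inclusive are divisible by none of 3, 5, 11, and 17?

998

Using inclusion–exclusion:
⌊2190/3⌋ + ⌊2190/5⌋ + ⌊2190/11⌋ + ⌊2190/17⌋ − ⌊2190/15⌋ − ⌊2190/33⌋ − ⌊2190/51⌋ − ⌊2190/55⌋ − ⌊2190/85⌋ − ⌊2190/187⌋ + ⌊2190/165⌋ + ⌊2190/255⌋ + ⌊2190/561⌋ + ⌊2190/935⌋ − ⌊2190/2805⌋ = 730 + 438 + 199 + 128 − 146 − 66 − 42 − 39 − 25 − 11 + 13 + 8 + 3 + 2 − 0 = 1192
2190 − 1192 = 998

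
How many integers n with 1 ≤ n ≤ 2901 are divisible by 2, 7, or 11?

1770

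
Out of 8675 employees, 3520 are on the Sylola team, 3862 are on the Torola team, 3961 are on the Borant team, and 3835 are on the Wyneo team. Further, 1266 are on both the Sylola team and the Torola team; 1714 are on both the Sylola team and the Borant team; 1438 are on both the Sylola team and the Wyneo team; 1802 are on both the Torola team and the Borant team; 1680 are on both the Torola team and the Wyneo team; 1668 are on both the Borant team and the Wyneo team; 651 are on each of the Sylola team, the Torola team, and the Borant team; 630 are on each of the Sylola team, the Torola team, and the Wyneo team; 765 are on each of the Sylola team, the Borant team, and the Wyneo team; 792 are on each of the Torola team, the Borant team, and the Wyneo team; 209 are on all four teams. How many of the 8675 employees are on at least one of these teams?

8239

Using inclusion–exclusion:
|union| = 3520 + 3862 + 3961 + 3835 − 1266 − 1714 − 1438 − 1802 − 1680 − 1668 + 651 + 630 + 765 + 792 − 209 = 8239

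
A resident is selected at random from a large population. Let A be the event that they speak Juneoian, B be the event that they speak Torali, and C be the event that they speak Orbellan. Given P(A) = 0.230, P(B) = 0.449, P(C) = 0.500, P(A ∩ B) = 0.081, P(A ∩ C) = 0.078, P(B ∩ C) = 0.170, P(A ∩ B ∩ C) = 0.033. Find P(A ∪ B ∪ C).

0.883

Using inclusion–exclusion:
P(A ∪ B ∪ C) = 0.230 + 0.449 + 0.500 − 0.081 − 0.078 − 0.170 + 0.033 = 0.883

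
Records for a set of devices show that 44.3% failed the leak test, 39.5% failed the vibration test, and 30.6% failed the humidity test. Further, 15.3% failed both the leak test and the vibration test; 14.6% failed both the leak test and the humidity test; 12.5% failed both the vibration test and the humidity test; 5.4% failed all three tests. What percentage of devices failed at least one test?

Inclusion–exclusion gives
P(at least one) = 44.3 + 39.5 + 30.6 − 15.3 − 14.6 − 12.5 + 5.4 = 77.4%

77.4%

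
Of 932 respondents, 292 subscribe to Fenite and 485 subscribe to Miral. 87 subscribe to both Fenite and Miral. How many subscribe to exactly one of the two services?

603

Using the inclusion–exclusion count for exactly one event:
|exactly one| = 292 + 485 − 2·87 = 603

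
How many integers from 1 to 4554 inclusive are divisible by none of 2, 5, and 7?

⌊4554/2⌋ + ⌊4554/5⌋ + ⌊4554/7⌋ − ⌊4554/10⌋ − ⌊4554/14⌋ − ⌊4554/35⌋ + ⌊4554/70⌋ = 2277 + 910 + 650 − 455 − 325 − 130 + 65 = 2992
4554 − 2992 = 1562

1562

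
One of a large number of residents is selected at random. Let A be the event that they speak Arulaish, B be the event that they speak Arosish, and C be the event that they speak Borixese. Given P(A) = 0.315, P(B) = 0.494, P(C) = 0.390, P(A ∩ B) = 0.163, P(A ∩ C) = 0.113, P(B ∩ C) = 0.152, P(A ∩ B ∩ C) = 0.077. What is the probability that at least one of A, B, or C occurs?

0.848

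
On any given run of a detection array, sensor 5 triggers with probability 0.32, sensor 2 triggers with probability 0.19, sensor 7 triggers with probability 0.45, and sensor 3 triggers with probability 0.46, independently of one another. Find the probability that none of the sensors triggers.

P(none) = (1 − 0.32) × (1 − 0.19) × (1 − 0.45) × (1 − 0.46) = 0.68 × 0.81 × 0.55 × 0.54 = 0.1635876

0.1635876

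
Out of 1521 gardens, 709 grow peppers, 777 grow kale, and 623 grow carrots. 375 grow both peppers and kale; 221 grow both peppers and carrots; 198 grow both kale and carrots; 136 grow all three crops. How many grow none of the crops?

Inclusion–exclusion gives
|at least one| = 709 + 777 + 623 − 375 − 221 − 198 + 136 = 1451
None: 1521 − 1451 = 70

70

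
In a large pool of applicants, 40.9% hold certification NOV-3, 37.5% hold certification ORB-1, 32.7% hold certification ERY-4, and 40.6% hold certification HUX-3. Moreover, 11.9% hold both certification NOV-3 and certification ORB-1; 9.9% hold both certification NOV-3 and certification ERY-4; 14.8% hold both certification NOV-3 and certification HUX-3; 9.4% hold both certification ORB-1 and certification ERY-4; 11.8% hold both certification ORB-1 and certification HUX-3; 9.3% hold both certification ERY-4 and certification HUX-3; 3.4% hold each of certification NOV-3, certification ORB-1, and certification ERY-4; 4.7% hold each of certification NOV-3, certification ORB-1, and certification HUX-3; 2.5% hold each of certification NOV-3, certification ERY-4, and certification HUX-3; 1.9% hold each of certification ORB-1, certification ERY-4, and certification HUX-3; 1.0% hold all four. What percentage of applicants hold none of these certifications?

Apply inclusion-exclusion:
P(≥1) = 40.9 + 37.5 + 32.7 + 40.6 − 11.9 − 9.9 − 14.8 − 9.4 − 11.8 − 9.3 + 3.4 + 4.7 + 2.5 + 1.9 − 1.0 = 96.1%
P(none) = 100% − 96.1% = 3.9%

3.9%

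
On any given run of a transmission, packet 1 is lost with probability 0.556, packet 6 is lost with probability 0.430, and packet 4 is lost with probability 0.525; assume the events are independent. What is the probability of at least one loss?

0.879787

P(none) = (1 − 0.556) × (1 − 0.430) × (1 − 0.525) = 0.444 × 0.570 × 0.475 = 0.120213
P(at least one) = 1 − 0.120213 = 0.879787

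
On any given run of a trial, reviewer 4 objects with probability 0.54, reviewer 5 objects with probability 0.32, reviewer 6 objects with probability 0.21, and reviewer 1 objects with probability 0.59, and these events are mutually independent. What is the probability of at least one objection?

0.89868408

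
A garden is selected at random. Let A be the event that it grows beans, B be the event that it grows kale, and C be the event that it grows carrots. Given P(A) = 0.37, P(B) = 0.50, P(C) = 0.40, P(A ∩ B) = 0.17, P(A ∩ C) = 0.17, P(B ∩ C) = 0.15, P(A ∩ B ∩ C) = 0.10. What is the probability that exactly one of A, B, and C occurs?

P(exactly one) = 0.37 + 0.50 + 0.40 − 2·0.17 − 2·0.17 − 2·0.15 + 3·0.10 = 0.59

0.59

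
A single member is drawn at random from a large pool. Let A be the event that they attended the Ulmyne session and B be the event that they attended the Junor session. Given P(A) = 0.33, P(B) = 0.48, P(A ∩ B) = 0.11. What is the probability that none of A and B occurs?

Apply inclusion-exclusion:
P(A ∪ B) = 0.33 + 0.48 − 0.11 = 0.70
P(none) = 1 − 0.70 = 0.30

0.30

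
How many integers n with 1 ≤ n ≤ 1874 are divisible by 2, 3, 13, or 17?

1331

⌊1874/2⌋ + ⌊1874/3⌋ + ⌊1874/13⌋ + ⌊1874/17⌋ − ⌊1874/6⌋ − ⌊1874/26⌋ − ⌊1874/34⌋ − ⌊1874/39⌋ − ⌊1874/51⌋ − ⌊1874/221⌋ + ⌊1874/78⌋ + ⌊1874/102⌋ + ⌊1874/442⌋ + ⌊1874/663⌋ − ⌊1874/1326⌋ = 937 + 624 + 144 + 110 − 312 − 72 − 55 − 48 − 36 − 8 + 24 + 18 + 4 + 2 − 1 = 1331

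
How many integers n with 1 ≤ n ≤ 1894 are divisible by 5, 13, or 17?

Inclusion–exclusion gives
floor(1894/5) + floor(1894/13) + floor(1894/17) − floor(1894/65) − floor(1894/85) − floor(1894/221) + floor(1894/1105) = 378 + 145 + 111 − 29 − 22 − 8 + 1 = 576

576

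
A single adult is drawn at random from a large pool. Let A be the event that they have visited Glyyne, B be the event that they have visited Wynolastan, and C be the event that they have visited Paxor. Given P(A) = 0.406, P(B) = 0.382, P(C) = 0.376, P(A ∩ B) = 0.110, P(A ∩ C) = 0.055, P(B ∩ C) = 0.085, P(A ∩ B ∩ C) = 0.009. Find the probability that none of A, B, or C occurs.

0.077

P(A ∪ B ∪ C) = 0.406 + 0.382 + 0.376 − 0.110 − 0.055 − 0.085 + 0.009 = 0.923
P(none) = 1 − 0.923 = 0.077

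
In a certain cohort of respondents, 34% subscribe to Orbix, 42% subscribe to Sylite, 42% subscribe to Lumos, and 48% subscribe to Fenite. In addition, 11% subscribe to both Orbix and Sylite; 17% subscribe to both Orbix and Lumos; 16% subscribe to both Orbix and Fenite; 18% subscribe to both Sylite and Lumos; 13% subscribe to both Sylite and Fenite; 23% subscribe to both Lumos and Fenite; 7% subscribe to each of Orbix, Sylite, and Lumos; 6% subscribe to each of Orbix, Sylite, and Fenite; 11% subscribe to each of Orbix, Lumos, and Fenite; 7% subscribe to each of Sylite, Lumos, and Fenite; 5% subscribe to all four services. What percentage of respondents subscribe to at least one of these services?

By inclusion–exclusion:
P(at least one) = 34 + 42 + 42 + 48 − 11 − 17 − 16 − 18 − 13 − 23 + 7 + 6 + 11 + 7 − 5 = 94%

94%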